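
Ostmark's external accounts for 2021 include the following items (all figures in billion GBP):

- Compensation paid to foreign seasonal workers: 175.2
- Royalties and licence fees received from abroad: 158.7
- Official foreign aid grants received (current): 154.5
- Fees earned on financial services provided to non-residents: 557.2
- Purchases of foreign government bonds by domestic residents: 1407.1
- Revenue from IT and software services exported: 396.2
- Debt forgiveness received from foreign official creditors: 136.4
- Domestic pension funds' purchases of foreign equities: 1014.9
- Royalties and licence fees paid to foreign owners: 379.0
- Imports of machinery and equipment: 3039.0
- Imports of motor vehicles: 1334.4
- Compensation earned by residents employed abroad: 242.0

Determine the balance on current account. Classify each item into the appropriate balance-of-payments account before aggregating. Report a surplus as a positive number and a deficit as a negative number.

-3419.0

Goods: -3039.0 - 1334.4 = -4373.4
Services: 396.2 + 158.7 + 557.2 - 379.0 = 733.1
Primary income: -175.2 + 242.0 = 66.8
Secondary income: 154.5
Current account = (-4373.4) + 733.1 + 66.8 + 154.5 = -3419.0
(Excluded from the current account — financial account: purchases of foreign government bonds by domestic residents 1407.1, domestic pension funds' purchases of foreign equities 1014.9; capital account: debt forgiveness received from foreign official creditors 136.4.)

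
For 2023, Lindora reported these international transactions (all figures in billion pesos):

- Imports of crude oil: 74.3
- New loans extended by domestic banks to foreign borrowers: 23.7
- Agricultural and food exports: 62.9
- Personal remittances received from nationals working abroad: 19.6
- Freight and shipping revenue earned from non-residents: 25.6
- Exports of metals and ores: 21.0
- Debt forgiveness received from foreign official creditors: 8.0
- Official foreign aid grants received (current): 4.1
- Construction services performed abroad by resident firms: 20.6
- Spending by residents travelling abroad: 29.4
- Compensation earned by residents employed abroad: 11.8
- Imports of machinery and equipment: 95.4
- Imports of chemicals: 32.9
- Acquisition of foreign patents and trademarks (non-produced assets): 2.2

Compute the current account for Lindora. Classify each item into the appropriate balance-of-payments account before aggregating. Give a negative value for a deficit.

Goods: -74.3 - 32.9 + 62.9 + 21.0 - 95.4 = -118.7
Services: 20.6 - 29.4 + 25.6 = 16.8
Primary income: 11.8
Secondary income: 4.1 + 19.6 = 23.7
Current account = (-118.7) + 16.8 + 11.8 + 23.7 = -66.4
(Excluded from the current account — financial account: new loans extended by domestic banks to foreign borrowers 23.7; capital account: debt forgiveness received from foreign official creditors 8.0, acquisition of foreign patents and trademarks (non-produced assets) 2.2.)

-66.4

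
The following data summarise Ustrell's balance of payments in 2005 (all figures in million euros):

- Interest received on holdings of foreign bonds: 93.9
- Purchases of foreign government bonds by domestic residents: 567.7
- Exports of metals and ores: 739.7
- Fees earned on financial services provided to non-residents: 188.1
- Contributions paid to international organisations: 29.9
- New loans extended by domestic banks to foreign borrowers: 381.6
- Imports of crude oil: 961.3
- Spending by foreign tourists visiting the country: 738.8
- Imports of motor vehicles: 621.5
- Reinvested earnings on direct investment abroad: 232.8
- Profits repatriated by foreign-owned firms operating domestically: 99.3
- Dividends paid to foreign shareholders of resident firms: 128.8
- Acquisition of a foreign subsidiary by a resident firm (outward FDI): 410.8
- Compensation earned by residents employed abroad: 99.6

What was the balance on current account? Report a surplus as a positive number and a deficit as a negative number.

Goods: 739.7 - 621.5 - 961.3 = -843.1
Services: 188.1 + 738.8 = 926.9
Primary income: -99.3 + 93.9 - 128.8 + 99.6 + 232.8 = 198.2
Secondary income: -29.9
Current account = (-843.1) + 926.9 + 198.2 + (-29.9) = 252.1
(Excluded from the current account — financial account: purchases of foreign government bonds by domestic residents 567.7, new loans extended by domestic banks to foreign borrowers 381.6, acquisition of a foreign subsidiary by a resident firm (outward FDI) 410.8.)

252.1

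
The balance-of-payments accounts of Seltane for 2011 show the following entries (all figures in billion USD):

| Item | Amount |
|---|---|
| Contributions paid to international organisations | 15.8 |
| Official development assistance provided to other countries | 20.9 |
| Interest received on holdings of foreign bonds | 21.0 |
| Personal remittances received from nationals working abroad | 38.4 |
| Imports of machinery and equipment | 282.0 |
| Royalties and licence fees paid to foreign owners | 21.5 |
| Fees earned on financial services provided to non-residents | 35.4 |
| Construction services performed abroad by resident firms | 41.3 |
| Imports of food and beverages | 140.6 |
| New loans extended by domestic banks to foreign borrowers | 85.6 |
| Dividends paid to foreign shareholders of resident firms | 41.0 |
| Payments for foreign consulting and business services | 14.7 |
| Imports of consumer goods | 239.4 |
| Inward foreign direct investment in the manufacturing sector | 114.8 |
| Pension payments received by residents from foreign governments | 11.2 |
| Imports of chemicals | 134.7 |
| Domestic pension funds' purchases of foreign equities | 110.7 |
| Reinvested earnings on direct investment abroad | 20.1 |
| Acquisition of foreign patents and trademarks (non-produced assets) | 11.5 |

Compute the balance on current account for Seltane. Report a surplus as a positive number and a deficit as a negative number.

Goods: -140.6 - 282.0 - 134.7 - 239.4 = -796.7
Services: 35.4 - 21.5 - 14.7 + 41.3 = 40.5
Primary income: -41.0 + 20.1 + 21.0 = 0.1
Secondary income: -15.8 - 20.9 + 38.4 + 11.2 = 12.9
Current account = (-796.7) + 40.5 + 0.1 + 12.9 = -743.2
(Excluded from the current account — financial account: new loans extended by domestic banks to foreign borrowers 85.6, inward foreign direct investment in the manufacturing sector 114.8, domestic pension funds' purchases of foreign equities 110.7; capital account: acquisition of foreign patents and trademarks (non-produced assets) 11.5.)

-743.2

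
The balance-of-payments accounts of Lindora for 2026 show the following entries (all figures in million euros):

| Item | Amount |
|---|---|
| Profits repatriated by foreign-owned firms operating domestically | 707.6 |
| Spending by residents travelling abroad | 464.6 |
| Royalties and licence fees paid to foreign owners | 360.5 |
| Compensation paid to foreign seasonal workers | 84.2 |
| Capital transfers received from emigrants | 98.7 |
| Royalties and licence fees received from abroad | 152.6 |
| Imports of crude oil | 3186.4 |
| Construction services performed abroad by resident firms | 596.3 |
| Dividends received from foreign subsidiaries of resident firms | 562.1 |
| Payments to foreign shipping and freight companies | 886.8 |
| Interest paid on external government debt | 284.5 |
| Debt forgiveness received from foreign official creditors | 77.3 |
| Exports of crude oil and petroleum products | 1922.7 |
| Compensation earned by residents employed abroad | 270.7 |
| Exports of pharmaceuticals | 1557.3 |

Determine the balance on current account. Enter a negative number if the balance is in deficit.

Goods: 1922.7 + 1557.3 - 3186.4 = 293.6
Services: 152.6 + 596.3 - 886.8 - 464.6 - 360.5 = -963.0
Primary income: -284.5 + 562.1 + 270.7 - 84.2 - 707.6 = -243.5
Current account = 293.6 + (-963.0) + (-243.5) = -912.9
(Excluded from the current account — capital account: capital transfers received from emigrants 98.7, debt forgiveness received from foreign official creditors 77.3.)

-912.9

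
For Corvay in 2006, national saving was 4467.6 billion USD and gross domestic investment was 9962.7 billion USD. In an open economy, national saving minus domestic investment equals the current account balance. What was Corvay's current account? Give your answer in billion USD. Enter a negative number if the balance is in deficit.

S - I = CA (net lending to the rest of the world).
CA = S - I = 4467.6 - 9962.7 = -5495.1

-5495.1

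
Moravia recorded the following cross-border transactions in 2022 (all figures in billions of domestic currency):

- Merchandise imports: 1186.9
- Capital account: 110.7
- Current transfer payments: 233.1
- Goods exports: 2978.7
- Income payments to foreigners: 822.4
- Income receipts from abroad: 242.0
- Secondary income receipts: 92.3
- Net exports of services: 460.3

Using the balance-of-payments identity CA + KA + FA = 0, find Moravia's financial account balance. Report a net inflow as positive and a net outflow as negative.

-1641.6

Goods balance = 2978.7 - 1186.9 = 1791.8
Services balance = 460.3
Trade balance (goods + services) = 1791.8 + 460.3 = 2252.1
Net primary income = 242.0 - 822.4 = -580.4
Net secondary income = 92.3 - 233.1 = -140.8
Current account = 2252.1 + (-580.4) + (-140.8) = 1530.9
Financial account = -(1530.9 + 110.7) = -1641.6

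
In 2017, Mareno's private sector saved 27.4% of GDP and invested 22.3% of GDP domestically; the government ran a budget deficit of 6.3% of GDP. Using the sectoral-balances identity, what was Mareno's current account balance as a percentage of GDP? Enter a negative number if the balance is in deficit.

-1.2

By the sectoral-balances identity, CA = (S_private - I) + (T - G).
Private balance = 27.4 - 22.3 = 5.1
Government balance (T - G) = -6.3
CA = 5.1 + (-6.3) = -1.2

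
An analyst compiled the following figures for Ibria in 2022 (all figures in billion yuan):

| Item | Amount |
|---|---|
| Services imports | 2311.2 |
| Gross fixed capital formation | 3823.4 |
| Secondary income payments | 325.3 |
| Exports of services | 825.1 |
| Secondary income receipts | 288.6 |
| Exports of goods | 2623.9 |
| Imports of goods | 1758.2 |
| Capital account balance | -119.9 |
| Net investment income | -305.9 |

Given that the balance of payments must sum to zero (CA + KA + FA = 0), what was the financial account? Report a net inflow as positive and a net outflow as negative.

Goods balance = 2623.9 - 1758.2 = 865.7
Services balance = 825.1 - 2311.2 = -1486.1
Trade balance (goods + services) = 865.7 + (-1486.1) = -620.4
Net primary income = -305.9
Net secondary income = 288.6 - 325.3 = -36.7
Current account = -620.4 + (-305.9) + (-36.7) = -963.0
Financial account = -(-963.0 + (-119.9)) = 1082.9

1082.9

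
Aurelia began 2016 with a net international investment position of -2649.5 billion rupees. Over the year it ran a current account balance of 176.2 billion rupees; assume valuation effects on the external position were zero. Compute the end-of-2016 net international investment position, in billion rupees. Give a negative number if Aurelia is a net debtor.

With no valuation effects, change in NIIP = current account = 176.2
End-of-year NIIP = -2649.5 + 176.2 = -2473.3

-2473.3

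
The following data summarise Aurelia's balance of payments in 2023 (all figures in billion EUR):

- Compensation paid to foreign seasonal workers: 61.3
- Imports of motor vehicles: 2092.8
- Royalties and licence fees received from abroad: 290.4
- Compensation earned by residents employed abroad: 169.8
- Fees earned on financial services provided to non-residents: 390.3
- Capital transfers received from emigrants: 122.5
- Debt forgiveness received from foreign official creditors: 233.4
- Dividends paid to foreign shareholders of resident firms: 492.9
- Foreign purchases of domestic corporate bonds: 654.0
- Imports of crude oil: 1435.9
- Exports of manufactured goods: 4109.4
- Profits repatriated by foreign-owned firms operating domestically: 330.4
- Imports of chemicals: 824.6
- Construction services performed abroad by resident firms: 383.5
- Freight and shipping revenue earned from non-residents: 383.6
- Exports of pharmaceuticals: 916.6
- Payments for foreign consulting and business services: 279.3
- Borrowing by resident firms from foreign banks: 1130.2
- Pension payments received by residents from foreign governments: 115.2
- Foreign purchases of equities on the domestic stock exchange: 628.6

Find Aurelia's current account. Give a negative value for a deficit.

1241.6

Goods: 4109.4 - 824.6 - 1435.9 - 2092.8 + 916.6 = 672.7
Services: 383.6 - 279.3 + 290.4 + 383.5 + 390.3 = 1168.5
Primary income: 169.8 - 330.4 - 61.3 - 492.9 = -714.8
Secondary income: 115.2
Current account = 672.7 + 1168.5 + (-714.8) + 115.2 = 1241.6
(Excluded from the current account — capital account: capital transfers received from emigrants 122.5, debt forgiveness received from foreign official creditors 233.4; financial account: foreign purchases of domestic corporate bonds 654.0, borrowing by resident firms from foreign banks 1130.2, foreign purchases of equities on the domestic stock exchange 628.6.)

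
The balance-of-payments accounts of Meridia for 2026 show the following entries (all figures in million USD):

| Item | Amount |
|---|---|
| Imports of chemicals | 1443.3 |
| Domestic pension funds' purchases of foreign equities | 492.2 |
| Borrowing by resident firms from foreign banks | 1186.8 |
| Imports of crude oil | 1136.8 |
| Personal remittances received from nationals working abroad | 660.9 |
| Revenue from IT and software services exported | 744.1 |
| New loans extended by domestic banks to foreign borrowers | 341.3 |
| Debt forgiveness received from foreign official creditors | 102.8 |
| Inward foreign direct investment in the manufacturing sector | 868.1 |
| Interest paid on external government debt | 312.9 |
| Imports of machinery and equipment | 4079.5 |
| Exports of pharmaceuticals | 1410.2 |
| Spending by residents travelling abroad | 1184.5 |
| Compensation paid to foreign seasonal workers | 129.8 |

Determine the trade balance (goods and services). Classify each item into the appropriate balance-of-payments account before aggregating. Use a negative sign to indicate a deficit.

-5689.8

Goods: -1443.3 - 1136.8 + 1410.2 - 4079.5 = -5249.4
Services: -1184.5 + 744.1 = -440.4
Trade balance = -5249.4 + (-440.4) = -5689.8
(Excluded from the trade balance — financial account: domestic pension funds' purchases of foreign equities 492.2, borrowing by resident firms from foreign banks 1186.8, new loans extended by domestic banks to foreign borrowers 341.3, inward foreign direct investment in the manufacturing sector 868.1; secondary income: personal remittances received from nationals working abroad 660.9; capital account: debt forgiveness received from foreign official creditors 102.8; primary income: interest paid on external government debt 312.9, compensation paid to foreign seasonal workers 129.8.)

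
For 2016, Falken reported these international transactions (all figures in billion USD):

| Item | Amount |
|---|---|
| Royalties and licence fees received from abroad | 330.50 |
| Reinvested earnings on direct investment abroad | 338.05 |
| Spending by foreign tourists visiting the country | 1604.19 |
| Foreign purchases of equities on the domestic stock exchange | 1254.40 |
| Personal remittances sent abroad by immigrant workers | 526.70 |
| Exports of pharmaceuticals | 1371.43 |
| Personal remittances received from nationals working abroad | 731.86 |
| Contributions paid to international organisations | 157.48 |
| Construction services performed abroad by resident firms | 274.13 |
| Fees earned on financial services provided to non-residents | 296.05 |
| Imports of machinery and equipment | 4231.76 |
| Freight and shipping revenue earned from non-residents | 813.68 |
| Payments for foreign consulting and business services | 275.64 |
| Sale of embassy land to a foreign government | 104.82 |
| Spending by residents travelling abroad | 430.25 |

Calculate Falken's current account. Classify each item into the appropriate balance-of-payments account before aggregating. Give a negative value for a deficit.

138.06

Goods: -4231.76 + 1371.43 = -2860.33
Services: -430.25 + 274.13 + 813.68 + 330.50 + 296.05 - 275.64 + 1604.19 = 2612.66
Primary income: 338.05
Secondary income: -526.70 - 157.48 + 731.86 = 47.68
Current account = (-2860.33) + 2612.66 + 338.05 + 47.68 = 138.06
(Excluded from the current account — financial account: foreign purchases of equities on the domestic stock exchange 1254.40; capital account: sale of embassy land to a foreign government 104.82.)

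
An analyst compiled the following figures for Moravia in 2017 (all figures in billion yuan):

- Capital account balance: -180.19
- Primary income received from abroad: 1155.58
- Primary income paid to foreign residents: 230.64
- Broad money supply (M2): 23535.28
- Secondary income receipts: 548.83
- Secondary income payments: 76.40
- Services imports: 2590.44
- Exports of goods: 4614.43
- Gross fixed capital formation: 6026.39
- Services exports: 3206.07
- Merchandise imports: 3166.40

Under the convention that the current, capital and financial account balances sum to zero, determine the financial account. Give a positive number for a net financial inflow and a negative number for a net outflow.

-3280.84

Goods balance = 4614.43 - 3166.40 = 1448.03
Services balance = 3206.07 - 2590.44 = 615.63
Trade balance (goods + services) = 1448.03 + 615.63 = 2063.66
Net primary income = 1155.58 - 230.64 = 924.94
Net secondary income = 548.83 - 76.40 = 472.43
Current account = 2063.66 + 924.94 + 472.43 = 3461.03
Financial account = -(3461.03 + (-180.19)) = -3280.84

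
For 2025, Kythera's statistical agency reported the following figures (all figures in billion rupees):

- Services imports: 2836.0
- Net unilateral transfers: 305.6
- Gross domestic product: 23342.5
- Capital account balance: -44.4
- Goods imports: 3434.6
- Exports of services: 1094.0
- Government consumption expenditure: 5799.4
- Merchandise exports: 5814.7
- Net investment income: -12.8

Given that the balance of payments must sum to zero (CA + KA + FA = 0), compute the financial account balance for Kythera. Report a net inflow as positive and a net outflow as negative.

-886.5

Goods balance = 5814.7 - 3434.6 = 2380.1
Services balance = 1094.0 - 2836.0 = -1742.0
Trade balance (goods + services) = 2380.1 + (-1742.0) = 638.1
Net primary income = -12.8
Net secondary income = 305.6
Current account = 638.1 + (-12.8) + 305.6 = 930.9
Financial account = -(930.9 + (-44.4)) = -886.5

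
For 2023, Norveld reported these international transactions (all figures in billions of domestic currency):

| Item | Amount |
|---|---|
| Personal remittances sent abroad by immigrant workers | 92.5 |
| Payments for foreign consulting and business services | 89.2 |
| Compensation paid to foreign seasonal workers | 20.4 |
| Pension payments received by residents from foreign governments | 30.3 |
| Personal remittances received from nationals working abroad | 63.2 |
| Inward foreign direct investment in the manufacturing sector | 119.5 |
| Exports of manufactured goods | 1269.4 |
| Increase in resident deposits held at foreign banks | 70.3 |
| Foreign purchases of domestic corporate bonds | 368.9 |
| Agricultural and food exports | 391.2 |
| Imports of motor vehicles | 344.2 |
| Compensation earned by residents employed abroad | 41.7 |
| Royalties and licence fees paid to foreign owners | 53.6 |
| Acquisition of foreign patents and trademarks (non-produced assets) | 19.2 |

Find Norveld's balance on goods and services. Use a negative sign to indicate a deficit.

1173.6

Goods: 1269.4 - 344.2 + 391.2 = 1316.4
Services: -53.6 - 89.2 = -142.8
Trade balance = 1316.4 + (-142.8) = 1173.6
(Excluded from the trade balance — secondary income: personal remittances sent abroad by immigrant workers 92.5, pension payments received by residents from foreign governments 30.3, personal remittances received from nationals working abroad 63.2; primary income: compensation paid to foreign seasonal workers 20.4, compensation earned by residents employed abroad 41.7; financial account: inward foreign direct investment in the manufacturing sector 119.5, increase in resident deposits held at foreign banks 70.3, foreign purchases of domestic corporate bonds 368.9; capital account: acquisition of foreign patents and trademarks (non-produced assets) 19.2.)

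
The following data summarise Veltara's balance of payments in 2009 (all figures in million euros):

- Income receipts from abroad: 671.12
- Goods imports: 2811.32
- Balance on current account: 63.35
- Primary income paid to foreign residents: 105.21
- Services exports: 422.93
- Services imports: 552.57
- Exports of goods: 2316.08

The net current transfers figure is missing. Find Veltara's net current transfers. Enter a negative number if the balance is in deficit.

Current account = goods balance + services balance + net primary income + net secondary income
Sum of the known components = -58.97
Net current transfers = CA - (known components) = 63.35 - (-58.97) = 122.32

122.32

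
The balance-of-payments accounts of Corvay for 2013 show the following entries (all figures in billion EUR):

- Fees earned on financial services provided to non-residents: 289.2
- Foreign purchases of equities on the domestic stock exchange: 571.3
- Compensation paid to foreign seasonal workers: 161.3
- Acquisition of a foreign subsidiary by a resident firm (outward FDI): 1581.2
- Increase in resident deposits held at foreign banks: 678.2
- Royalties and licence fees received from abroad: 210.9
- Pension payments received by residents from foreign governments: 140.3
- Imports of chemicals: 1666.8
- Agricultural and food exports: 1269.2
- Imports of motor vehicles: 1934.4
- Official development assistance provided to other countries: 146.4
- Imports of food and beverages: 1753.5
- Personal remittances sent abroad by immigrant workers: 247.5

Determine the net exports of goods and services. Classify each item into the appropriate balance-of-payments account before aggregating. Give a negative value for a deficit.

Goods: -1753.5 + 1269.2 - 1666.8 - 1934.4 = -4085.5
Services: 289.2 + 210.9 = 500.1
Trade balance = -4085.5 + 500.1 = -3585.4
(Excluded from the trade balance — financial account: foreign purchases of equities on the domestic stock exchange 571.3, acquisition of a foreign subsidiary by a resident firm (outward FDI) 1581.2, increase in resident deposits held at foreign banks 678.2; primary income: compensation paid to foreign seasonal workers 161.3; secondary income: pension payments received by residents from foreign governments 140.3, official development assistance provided to other countries 146.4, personal remittances sent abroad by immigrant workers 247.5.)

-3585.4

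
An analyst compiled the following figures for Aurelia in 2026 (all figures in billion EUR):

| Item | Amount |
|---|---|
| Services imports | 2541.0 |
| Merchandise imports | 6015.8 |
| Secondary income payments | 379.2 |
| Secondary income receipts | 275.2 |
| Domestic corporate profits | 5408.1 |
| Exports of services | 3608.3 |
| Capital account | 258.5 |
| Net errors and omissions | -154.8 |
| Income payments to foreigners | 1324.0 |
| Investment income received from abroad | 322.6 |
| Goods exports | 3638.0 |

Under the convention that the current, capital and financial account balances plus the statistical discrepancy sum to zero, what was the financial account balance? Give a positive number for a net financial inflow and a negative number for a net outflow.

2312.2

Goods balance = 3638.0 - 6015.8 = -2377.8
Services balance = 3608.3 - 2541.0 = 1067.3
Trade balance (goods + services) = -2377.8 + 1067.3 = -1310.5
Net primary income = 322.6 - 1324.0 = -1001.4
Net secondary income = 275.2 - 379.2 = -104.0
Current account = -1310.5 + (-1001.4) + (-104.0) = -2415.9
Financial account = -(-2415.9 + 258.5 + (-154.8)) = 2312.2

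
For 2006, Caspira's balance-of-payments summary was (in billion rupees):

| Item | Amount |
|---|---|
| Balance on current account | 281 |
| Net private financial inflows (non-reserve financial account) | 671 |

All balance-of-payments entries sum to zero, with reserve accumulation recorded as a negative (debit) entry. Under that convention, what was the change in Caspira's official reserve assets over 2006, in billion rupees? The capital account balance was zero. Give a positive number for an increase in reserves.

Official reserve transactions balance = -(281 + 671) = -952
An accumulation of reserves is recorded as a debit (negative entry), so the change in the stock of reserves is the negative of that balance.
Change in official reserves = -(-952) = 952

952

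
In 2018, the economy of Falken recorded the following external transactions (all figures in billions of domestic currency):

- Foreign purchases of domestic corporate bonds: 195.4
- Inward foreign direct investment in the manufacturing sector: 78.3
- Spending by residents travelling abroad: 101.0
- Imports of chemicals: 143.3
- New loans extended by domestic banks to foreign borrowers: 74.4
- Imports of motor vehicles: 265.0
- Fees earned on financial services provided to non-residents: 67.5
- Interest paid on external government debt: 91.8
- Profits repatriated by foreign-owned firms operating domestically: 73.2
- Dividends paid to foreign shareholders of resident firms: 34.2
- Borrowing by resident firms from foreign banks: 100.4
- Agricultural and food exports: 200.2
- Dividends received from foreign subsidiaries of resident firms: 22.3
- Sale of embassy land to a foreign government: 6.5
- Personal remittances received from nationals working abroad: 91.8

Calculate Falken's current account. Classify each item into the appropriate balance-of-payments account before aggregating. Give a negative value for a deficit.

Goods: 200.2 - 265.0 - 143.3 = -208.1
Services: 67.5 - 101.0 = -33.5
Primary income: -34.2 - 73.2 - 91.8 + 22.3 = -176.9
Secondary income: 91.8
Current account = (-208.1) + (-33.5) + (-176.9) + 91.8 = -326.7
(Excluded from the current account — financial account: foreign purchases of domestic corporate bonds 195.4, inward foreign direct investment in the manufacturing sector 78.3, new loans extended by domestic banks to foreign borrowers 74.4, borrowing by resident firms from foreign banks 100.4; capital account: sale of embassy land to a foreign government 6.5.)

-326.7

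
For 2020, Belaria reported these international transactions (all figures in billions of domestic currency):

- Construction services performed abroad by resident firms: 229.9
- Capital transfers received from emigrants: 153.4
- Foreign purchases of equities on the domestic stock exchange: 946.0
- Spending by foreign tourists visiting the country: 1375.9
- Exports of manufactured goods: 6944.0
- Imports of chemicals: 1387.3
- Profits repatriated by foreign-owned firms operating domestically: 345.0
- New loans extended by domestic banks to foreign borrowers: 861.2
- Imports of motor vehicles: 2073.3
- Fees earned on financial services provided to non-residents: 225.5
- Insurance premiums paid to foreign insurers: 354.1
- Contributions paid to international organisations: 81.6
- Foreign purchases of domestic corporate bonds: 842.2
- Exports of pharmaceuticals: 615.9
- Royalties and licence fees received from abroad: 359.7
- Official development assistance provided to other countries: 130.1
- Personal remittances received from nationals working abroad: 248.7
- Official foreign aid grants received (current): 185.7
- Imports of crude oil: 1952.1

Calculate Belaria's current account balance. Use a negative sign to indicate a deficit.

3861.8

Goods: -1952.1 + 615.9 - 1387.3 - 2073.3 + 6944.0 = 2147.2
Services: 359.7 + 229.9 + 225.5 - 354.1 + 1375.9 = 1836.9
Primary income: -345.0
Secondary income: 248.7 + 185.7 - 81.6 - 130.1 = 222.7
Current account = 2147.2 + 1836.9 + (-345.0) + 222.7 = 3861.8
(Excluded from the current account — capital account: capital transfers received from emigrants 153.4; financial account: foreign purchases of equities on the domestic stock exchange 946.0, new loans extended by domestic banks to foreign borrowers 861.2, foreign purchases of domestic corporate bonds 842.2.)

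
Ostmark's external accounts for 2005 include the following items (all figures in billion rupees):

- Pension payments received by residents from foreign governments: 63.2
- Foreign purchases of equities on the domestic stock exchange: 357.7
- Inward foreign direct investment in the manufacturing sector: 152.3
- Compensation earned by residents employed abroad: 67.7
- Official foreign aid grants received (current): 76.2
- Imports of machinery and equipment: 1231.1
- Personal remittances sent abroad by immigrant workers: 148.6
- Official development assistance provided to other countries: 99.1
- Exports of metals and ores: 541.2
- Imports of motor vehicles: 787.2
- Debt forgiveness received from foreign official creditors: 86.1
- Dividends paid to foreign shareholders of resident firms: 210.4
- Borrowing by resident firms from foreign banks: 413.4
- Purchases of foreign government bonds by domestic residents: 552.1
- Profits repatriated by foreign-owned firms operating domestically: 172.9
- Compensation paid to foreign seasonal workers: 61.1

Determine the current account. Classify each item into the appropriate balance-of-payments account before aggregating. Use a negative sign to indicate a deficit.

Goods: 541.2 - 1231.1 - 787.2 = -1477.1
Primary income: 67.7 - 172.9 - 210.4 - 61.1 = -376.7
Secondary income: 76.2 - 99.1 + 63.2 - 148.6 = -108.3
Current account = (-1477.1) + (-376.7) + (-108.3) = -1962.1
(Excluded from the current account — financial account: foreign purchases of equities on the domestic stock exchange 357.7, inward foreign direct investment in the manufacturing sector 152.3, borrowing by resident firms from foreign banks 413.4, purchases of foreign government bonds by domestic residents 552.1; capital account: debt forgiveness received from foreign official creditors 86.1.)

-1962.1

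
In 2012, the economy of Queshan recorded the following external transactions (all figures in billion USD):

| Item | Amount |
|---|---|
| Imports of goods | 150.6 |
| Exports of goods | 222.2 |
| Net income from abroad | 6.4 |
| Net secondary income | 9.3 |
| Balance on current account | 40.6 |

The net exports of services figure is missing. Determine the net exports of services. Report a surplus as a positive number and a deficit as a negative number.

Current account = goods balance + services balance + net primary income + net secondary income
Sum of the known components = 87.3
Net exports of services = CA - (known components) = 40.6 - 87.3 = -46.7

-46.7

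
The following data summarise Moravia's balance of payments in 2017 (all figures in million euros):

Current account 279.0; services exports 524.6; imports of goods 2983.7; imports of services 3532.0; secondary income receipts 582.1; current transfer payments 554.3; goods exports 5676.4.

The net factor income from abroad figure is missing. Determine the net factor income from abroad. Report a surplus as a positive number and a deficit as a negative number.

Current account = goods balance + services balance + net primary income + net secondary income
Sum of the known components = -286.9
Net factor income from abroad = CA - (known components) = 279.0 - (-286.9) = 565.9

565.9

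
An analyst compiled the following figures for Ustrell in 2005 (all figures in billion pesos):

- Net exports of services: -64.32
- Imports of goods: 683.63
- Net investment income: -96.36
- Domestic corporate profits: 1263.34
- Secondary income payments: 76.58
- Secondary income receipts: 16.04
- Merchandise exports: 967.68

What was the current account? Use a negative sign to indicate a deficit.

Goods balance = 967.68 - 683.63 = 284.05
Services balance = -64.32
Trade balance (goods + services) = 284.05 + (-64.32) = 219.73
Net primary income = -96.36
Net secondary income = 16.04 - 76.58 = -60.54
Current account = 219.73 + (-96.36) + (-60.54) = 62.83

62.83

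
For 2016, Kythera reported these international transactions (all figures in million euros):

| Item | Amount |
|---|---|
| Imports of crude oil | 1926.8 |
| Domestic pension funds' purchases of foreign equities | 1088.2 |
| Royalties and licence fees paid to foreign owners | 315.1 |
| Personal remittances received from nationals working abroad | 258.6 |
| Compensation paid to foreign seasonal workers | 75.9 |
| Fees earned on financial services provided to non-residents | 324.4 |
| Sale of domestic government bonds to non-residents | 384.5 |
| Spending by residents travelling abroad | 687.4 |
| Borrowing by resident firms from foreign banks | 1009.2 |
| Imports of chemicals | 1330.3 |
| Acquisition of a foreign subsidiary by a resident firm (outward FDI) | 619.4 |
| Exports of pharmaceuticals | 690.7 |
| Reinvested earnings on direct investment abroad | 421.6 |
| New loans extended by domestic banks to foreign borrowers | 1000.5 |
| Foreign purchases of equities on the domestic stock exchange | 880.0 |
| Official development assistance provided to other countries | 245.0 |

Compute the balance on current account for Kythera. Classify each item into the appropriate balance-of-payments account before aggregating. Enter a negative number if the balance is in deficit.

-2885.2

Goods: -1926.8 - 1330.3 + 690.7 = -2566.4
Services: -687.4 + 324.4 - 315.1 = -678.1
Primary income: 421.6 - 75.9 = 345.7
Secondary income: -245.0 + 258.6 = 13.6
Current account = (-2566.4) + (-678.1) + 345.7 + 13.6 = -2885.2
(Excluded from the current account — financial account: domestic pension funds' purchases of foreign equities 1088.2, sale of domestic government bonds to non-residents 384.5, borrowing by resident firms from foreign banks 1009.2, acquisition of a foreign subsidiary by a resident firm (outward FDI) 619.4, new loans extended by domestic banks to foreign borrowers 1000.5, foreign purchases of equities on the domestic stock exchange 880.0.)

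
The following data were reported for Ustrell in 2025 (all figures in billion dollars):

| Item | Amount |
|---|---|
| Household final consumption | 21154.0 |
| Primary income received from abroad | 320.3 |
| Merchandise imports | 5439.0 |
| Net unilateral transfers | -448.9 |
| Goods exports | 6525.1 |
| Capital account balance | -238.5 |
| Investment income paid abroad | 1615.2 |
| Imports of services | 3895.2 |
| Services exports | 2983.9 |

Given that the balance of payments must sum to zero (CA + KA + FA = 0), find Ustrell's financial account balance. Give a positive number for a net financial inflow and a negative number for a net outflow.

1807.5

Goods balance = 6525.1 - 5439.0 = 1086.1
Services balance = 2983.9 - 3895.2 = -911.3
Trade balance (goods + services) = 1086.1 + (-911.3) = 174.8
Net primary income = 320.3 - 1615.2 = -1294.9
Net secondary income = -448.9
Current account = 174.8 + (-1294.9) + (-448.9) = -1569.0
Financial account = -(-1569.0 + (-238.5)) = 1807.5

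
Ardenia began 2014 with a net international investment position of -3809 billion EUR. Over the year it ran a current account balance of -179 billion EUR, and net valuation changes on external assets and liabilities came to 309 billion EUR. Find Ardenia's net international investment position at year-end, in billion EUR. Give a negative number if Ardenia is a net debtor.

-3679

Change in NIIP = current account + net valuation change = -179 + 309 = 130
End-of-year NIIP = -3809 + 130 = -3679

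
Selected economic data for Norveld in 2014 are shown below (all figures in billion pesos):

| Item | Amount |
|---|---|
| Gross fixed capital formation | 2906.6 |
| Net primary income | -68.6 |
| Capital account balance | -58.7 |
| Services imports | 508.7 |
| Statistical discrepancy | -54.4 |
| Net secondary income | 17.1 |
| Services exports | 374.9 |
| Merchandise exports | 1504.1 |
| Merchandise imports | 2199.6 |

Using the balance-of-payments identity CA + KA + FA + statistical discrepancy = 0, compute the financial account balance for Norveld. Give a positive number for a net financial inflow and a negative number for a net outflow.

993.9

Goods balance = 1504.1 - 2199.6 = -695.5
Services balance = 374.9 - 508.7 = -133.8
Trade balance (goods + services) = -695.5 + (-133.8) = -829.3
Net primary income = -68.6
Net secondary income = 17.1
Current account = -829.3 + (-68.6) + 17.1 = -880.8
Financial account = -(-880.8 + (-58.7) + (-54.4)) = 993.9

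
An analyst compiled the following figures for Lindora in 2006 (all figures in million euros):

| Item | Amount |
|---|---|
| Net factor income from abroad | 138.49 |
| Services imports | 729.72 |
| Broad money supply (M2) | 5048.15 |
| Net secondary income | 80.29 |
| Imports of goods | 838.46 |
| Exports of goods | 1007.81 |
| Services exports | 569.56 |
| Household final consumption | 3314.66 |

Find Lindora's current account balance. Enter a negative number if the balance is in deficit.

227.97

Goods balance = 1007.81 - 838.46 = 169.35
Services balance = 569.56 - 729.72 = -160.16
Trade balance (goods + services) = 169.35 + (-160.16) = 9.19
Net primary income = 138.49
Net secondary income = 80.29
Current account = 9.19 + 138.49 + 80.29 = 227.97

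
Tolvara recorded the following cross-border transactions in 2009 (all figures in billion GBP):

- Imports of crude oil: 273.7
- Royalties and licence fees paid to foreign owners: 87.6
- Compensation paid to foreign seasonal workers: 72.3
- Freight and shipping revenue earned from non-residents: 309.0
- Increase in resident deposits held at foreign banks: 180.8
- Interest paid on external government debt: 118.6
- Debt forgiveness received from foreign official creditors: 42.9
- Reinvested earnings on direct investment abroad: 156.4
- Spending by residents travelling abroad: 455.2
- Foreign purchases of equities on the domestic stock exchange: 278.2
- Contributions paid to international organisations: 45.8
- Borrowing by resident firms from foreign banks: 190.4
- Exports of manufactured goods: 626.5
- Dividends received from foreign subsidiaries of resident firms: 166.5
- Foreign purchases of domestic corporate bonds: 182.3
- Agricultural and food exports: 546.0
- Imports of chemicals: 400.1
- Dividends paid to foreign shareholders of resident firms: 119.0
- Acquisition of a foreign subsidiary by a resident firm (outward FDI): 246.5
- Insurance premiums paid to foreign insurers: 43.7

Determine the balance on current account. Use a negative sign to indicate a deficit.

188.4

Goods: 626.5 - 400.1 + 546.0 - 273.7 = 498.7
Services: 309.0 - 87.6 - 455.2 - 43.7 = -277.5
Primary income: 156.4 - 119.0 - 118.6 - 72.3 + 166.5 = 13.0
Secondary income: -45.8
Current account = 498.7 + (-277.5) + 13.0 + (-45.8) = 188.4
(Excluded from the current account — financial account: increase in resident deposits held at foreign banks 180.8, foreign purchases of equities on the domestic stock exchange 278.2, borrowing by resident firms from foreign banks 190.4, foreign purchases of domestic corporate bonds 182.3, acquisition of a foreign subsidiary by a resident firm (outward FDI) 246.5; capital account: debt forgiveness received from foreign official creditors 42.9.)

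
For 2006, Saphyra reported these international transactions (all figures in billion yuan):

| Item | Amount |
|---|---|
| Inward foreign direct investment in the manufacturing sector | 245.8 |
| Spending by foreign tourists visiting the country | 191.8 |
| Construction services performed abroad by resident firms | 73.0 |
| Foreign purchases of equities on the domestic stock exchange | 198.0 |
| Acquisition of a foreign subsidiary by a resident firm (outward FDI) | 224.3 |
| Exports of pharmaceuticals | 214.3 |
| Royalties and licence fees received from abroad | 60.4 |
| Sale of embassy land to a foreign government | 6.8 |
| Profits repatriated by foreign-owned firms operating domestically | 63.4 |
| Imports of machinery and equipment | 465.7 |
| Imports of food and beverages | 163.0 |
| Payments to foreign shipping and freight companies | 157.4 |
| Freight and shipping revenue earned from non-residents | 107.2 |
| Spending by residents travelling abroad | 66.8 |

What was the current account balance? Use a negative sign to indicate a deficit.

Goods: -465.7 - 163.0 + 214.3 = -414.4
Services: 107.2 + 191.8 + 73.0 - 157.4 - 66.8 + 60.4 = 208.2
Primary income: -63.4
Current account = (-414.4) + 208.2 + (-63.4) = -269.6
(Excluded from the current account — financial account: inward foreign direct investment in the manufacturing sector 245.8, foreign purchases of equities on the domestic stock exchange 198.0, acquisition of a foreign subsidiary by a resident firm (outward FDI) 224.3; capital account: sale of embassy land to a foreign government 6.8.)

-269.6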